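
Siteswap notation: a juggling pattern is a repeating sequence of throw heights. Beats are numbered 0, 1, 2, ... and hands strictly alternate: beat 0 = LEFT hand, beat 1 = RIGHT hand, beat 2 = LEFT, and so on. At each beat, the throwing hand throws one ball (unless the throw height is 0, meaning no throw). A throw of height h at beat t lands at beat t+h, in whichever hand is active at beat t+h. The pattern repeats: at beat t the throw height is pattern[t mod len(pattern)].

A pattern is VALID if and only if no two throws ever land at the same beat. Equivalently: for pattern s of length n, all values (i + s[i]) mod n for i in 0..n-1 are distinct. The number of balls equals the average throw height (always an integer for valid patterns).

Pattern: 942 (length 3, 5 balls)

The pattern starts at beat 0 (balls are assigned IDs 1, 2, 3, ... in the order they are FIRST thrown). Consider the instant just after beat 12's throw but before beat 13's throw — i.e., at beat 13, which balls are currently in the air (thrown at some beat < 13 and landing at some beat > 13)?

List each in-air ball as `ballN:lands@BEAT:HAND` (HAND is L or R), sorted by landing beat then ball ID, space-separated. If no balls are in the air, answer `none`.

Beat 0 (L): throw ball1 h=9 -> lands@9:R; in-air after throw: [b1@9:R]
Beat 1 (R): throw ball2 h=4 -> lands@5:R; in-air after throw: [b2@5:R b1@9:R]
Beat 2 (L): throw ball3 h=2 -> lands@4:L; in-air after throw: [b3@4:L b2@5:R b1@9:R]
Beat 3 (R): throw ball4 h=9 -> lands@12:L; in-air after throw: [b3@4:L b2@5:R b1@9:R b4@12:L]
Beat 4 (L): throw ball3 h=4 -> lands@8:L; in-air after throw: [b2@5:R b3@8:L b1@9:R b4@12:L]
Beat 5 (R): throw ball2 h=2 -> lands@7:R; in-air after throw: [b2@7:R b3@8:L b1@9:R b4@12:L]
Beat 6 (L): throw ball5 h=9 -> lands@15:R; in-air after throw: [b2@7:R b3@8:L b1@9:R b4@12:L b5@15:R]
Beat 7 (R): throw ball2 h=4 -> lands@11:R; in-air after throw: [b3@8:L b1@9:R b2@11:R b4@12:L b5@15:R]
Beat 8 (L): throw ball3 h=2 -> lands@10:L; in-air after throw: [b1@9:R b3@10:L b2@11:R b4@12:L b5@15:R]
Beat 9 (R): throw ball1 h=9 -> lands@18:L; in-air after throw: [b3@10:L b2@11:R b4@12:L b5@15:R b1@18:L]
Beat 10 (L): throw ball3 h=4 -> lands@14:L; in-air after throw: [b2@11:R b4@12:L b3@14:L b5@15:R b1@18:L]
Beat 11 (R): throw ball2 h=2 -> lands@13:R; in-air after throw: [b4@12:L b2@13:R b3@14:L b5@15:R b1@18:L]
Beat 12 (L): throw ball4 h=9 -> lands@21:R; in-air after throw: [b2@13:R b3@14:L b5@15:R b1@18:L b4@21:R]
Beat 13 (R): throw ball2 h=4 -> lands@17:R; in-air after throw: [b3@14:L b5@15:R b2@17:R b1@18:L b4@21:R]

Answer: ball3:lands@14:L ball5:lands@15:R ball1:lands@18:L ball4:lands@21:R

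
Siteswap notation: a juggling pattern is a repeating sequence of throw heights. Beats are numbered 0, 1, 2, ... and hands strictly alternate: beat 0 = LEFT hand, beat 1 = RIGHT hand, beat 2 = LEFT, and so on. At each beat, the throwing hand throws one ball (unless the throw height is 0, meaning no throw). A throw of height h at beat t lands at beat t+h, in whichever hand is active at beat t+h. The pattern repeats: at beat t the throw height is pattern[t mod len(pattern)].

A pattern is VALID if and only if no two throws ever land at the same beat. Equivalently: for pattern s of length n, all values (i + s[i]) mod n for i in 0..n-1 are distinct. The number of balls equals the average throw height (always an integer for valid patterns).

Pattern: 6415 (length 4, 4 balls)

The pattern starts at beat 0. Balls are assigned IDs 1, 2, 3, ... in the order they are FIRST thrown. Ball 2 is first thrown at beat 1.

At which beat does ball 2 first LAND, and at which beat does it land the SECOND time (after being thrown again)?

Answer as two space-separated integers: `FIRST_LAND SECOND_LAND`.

Beat 0 (L): throw ball1 h=6 -> lands@6:L; in-air after throw: [b1@6:L]
Beat 1 (R): throw ball2 h=4 -> lands@5:R; in-air after throw: [b2@5:R b1@6:L]
Beat 2 (L): throw ball3 h=1 -> lands@3:R; in-air after throw: [b3@3:R b2@5:R b1@6:L]
Beat 3 (R): throw ball3 h=5 -> lands@8:L; in-air after throw: [b2@5:R b1@6:L b3@8:L]
Beat 4 (L): throw ball4 h=6 -> lands@10:L; in-air after throw: [b2@5:R b1@6:L b3@8:L b4@10:L]
Beat 5 (R): throw ball2 h=4 -> lands@9:R; in-air after throw: [b1@6:L b3@8:L b2@9:R b4@10:L]
Beat 6 (L): throw ball1 h=1 -> lands@7:R; in-air after throw: [b1@7:R b3@8:L b2@9:R b4@10:L]
Beat 7 (R): throw ball1 h=5 -> lands@12:L; in-air after throw: [b3@8:L b2@9:R b4@10:L b1@12:L]
Beat 8 (L): throw ball3 h=6 -> lands@14:L; in-air after throw: [b2@9:R b4@10:L b1@12:L b3@14:L]
Beat 9 (R): throw ball2 h=4 -> lands@13:R; in-air after throw: [b4@10:L b1@12:L b2@13:R b3@14:L]
Ball 2: thrown@1 h=4 -> first land @5; rethrown@5 h=4 -> second land @9

Answer: 5 9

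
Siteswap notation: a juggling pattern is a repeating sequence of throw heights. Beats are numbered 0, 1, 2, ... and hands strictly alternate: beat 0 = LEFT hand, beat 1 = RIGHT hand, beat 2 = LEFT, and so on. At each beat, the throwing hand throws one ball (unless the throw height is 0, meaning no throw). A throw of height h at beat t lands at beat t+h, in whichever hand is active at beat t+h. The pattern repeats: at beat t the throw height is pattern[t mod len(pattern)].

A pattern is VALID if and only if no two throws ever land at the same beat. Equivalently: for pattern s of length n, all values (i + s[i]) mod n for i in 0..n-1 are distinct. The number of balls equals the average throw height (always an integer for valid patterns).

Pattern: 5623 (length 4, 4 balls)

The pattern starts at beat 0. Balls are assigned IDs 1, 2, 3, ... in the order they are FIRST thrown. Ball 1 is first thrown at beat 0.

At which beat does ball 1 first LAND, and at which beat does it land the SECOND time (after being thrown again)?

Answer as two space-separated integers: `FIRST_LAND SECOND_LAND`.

Answer: 5 11

Derivation:
Beat 0 (L): throw ball1 h=5 -> lands@5:R; in-air after throw: [b1@5:R]
Beat 1 (R): throw ball2 h=6 -> lands@7:R; in-air after throw: [b1@5:R b2@7:R]
Beat 2 (L): throw ball3 h=2 -> lands@4:L; in-air after throw: [b3@4:L b1@5:R b2@7:R]
Beat 3 (R): throw ball4 h=3 -> lands@6:L; in-air after throw: [b3@4:L b1@5:R b4@6:L b2@7:R]
Beat 4 (L): throw ball3 h=5 -> lands@9:R; in-air after throw: [b1@5:R b4@6:L b2@7:R b3@9:R]
Beat 5 (R): throw ball1 h=6 -> lands@11:R; in-air after throw: [b4@6:L b2@7:R b3@9:R b1@11:R]
Beat 6 (L): throw ball4 h=2 -> lands@8:L; in-air after throw: [b2@7:R b4@8:L b3@9:R b1@11:R]
Beat 7 (R): throw ball2 h=3 -> lands@10:L; in-air after throw: [b4@8:L b3@9:R b2@10:L b1@11:R]
Beat 8 (L): throw ball4 h=5 -> lands@13:R; in-air after throw: [b3@9:R b2@10:L b1@11:R b4@13:R]
Beat 9 (R): throw ball3 h=6 -> lands@15:R; in-air after throw: [b2@10:L b1@11:R b4@13:R b3@15:R]
Beat 10 (L): throw ball2 h=2 -> lands@12:L; in-air after throw: [b1@11:R b2@12:L b4@13:R b3@15:R]
Beat 11 (R): throw ball1 h=3 -> lands@14:L; in-air after throw: [b2@12:L b4@13:R b1@14:L b3@15:R]
Ball 1: thrown@0 h=5 -> first land @5; rethrown@5 h=6 -> second land @11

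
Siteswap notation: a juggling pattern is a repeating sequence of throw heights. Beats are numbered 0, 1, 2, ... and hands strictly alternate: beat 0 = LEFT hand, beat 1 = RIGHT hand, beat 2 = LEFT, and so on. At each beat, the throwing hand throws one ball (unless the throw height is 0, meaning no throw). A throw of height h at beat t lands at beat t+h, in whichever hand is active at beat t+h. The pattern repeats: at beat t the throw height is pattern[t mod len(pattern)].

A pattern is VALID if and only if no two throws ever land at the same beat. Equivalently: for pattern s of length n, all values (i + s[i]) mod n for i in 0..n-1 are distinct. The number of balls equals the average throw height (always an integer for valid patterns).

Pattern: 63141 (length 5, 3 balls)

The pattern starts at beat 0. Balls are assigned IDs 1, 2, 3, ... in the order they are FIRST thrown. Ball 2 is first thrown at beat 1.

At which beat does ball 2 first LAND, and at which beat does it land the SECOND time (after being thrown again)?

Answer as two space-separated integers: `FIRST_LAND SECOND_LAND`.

Answer: 4 5

Derivation:
Beat 0 (L): throw ball1 h=6 -> lands@6:L; in-air after throw: [b1@6:L]
Beat 1 (R): throw ball2 h=3 -> lands@4:L; in-air after throw: [b2@4:L b1@6:L]
Beat 2 (L): throw ball3 h=1 -> lands@3:R; in-air after throw: [b3@3:R b2@4:L b1@6:L]
Beat 3 (R): throw ball3 h=4 -> lands@7:R; in-air after throw: [b2@4:L b1@6:L b3@7:R]
Beat 4 (L): throw ball2 h=1 -> lands@5:R; in-air after throw: [b2@5:R b1@6:L b3@7:R]
Beat 5 (R): throw ball2 h=6 -> lands@11:R; in-air after throw: [b1@6:L b3@7:R b2@11:R]
Ball 2: thrown@1 h=3 -> first land @4; rethrown@4 h=1 -> second land @5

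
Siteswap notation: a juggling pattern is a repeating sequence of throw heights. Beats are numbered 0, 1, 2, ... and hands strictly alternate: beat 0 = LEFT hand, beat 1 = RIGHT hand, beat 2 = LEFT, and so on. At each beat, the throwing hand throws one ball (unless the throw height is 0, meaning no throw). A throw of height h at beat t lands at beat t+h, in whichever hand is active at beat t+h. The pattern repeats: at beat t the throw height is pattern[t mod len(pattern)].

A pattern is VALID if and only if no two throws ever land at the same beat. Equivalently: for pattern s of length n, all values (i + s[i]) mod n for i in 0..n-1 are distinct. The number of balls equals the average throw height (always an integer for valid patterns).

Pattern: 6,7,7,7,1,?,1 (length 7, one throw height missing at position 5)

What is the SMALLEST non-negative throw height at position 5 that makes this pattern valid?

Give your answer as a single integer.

Answer: 6

Derivation:
i=0: (0 + 6) mod 7 = 6
i=1: (1 + 7) mod 7 = 1
i=2: (2 + 7) mod 7 = 2
i=3: (3 + 7) mod 7 = 3
i=4: (4 + 1) mod 7 = 5
i=5: s[i]=? (unknown)
i=6: (6 + 1) mod 7 = 0
Known residues: [0, 1, 2, 3, 5, 6]; need a permutation of 0..6, so missing residue r = 4
Need (5 + s) mod 7 = 4; smallest s = (4 - 5) mod 7 = 6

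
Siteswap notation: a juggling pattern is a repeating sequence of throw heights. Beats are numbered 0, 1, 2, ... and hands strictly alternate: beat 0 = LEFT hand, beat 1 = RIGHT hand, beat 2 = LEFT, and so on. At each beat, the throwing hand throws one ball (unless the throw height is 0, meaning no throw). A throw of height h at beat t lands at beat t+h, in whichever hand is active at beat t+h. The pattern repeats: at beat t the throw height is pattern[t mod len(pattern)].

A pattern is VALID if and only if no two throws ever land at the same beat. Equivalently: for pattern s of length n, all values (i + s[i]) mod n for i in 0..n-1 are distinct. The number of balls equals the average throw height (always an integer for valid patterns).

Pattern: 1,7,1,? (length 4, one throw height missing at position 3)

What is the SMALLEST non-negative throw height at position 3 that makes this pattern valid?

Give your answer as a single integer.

i=0: (0 + 1) mod 4 = 1
i=1: (1 + 7) mod 4 = 0
i=2: (2 + 1) mod 4 = 3
i=3: s[i]=? (unknown)
Known residues: [0, 1, 3]; need a permutation of 0..3, so missing residue r = 2
Need (3 + s) mod 4 = 2; smallest s = (2 - 3) mod 4 = 3

Answer: 3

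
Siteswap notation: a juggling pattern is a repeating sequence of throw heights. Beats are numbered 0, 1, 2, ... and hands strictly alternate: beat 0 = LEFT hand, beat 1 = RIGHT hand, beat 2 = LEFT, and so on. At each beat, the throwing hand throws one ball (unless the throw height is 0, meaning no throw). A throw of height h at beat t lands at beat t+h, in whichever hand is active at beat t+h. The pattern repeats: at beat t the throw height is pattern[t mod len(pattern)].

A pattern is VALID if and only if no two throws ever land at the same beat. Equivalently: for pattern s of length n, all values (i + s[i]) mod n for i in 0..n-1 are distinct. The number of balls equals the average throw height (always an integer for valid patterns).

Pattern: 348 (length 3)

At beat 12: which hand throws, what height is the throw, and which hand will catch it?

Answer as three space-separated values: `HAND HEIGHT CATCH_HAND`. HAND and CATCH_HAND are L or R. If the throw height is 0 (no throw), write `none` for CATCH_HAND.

Answer: L 3 R

Derivation:
Beat 12: 12 mod 2 = 0, so hand = L
Throw height = pattern[12 mod 3] = pattern[0] = 3
Lands at beat 12+3=15, 15 mod 2 = 1, so catch hand = R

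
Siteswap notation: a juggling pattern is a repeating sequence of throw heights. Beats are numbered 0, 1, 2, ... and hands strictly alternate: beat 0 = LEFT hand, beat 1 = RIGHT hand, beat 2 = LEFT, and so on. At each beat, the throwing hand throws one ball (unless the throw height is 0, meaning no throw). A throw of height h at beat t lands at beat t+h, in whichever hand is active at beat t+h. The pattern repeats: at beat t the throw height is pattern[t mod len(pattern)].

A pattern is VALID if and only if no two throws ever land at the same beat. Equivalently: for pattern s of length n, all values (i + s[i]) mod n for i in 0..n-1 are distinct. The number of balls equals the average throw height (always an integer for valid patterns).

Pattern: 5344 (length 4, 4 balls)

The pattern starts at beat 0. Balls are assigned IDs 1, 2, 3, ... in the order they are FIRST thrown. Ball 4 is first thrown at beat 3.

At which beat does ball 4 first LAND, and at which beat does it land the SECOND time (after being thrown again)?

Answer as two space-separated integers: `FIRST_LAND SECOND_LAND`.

Answer: 7 11

Derivation:
Beat 0 (L): throw ball1 h=5 -> lands@5:R; in-air after throw: [b1@5:R]
Beat 1 (R): throw ball2 h=3 -> lands@4:L; in-air after throw: [b2@4:L b1@5:R]
Beat 2 (L): throw ball3 h=4 -> lands@6:L; in-air after throw: [b2@4:L b1@5:R b3@6:L]
Beat 3 (R): throw ball4 h=4 -> lands@7:R; in-air after throw: [b2@4:L b1@5:R b3@6:L b4@7:R]
Beat 4 (L): throw ball2 h=5 -> lands@9:R; in-air after throw: [b1@5:R b3@6:L b4@7:R b2@9:R]
Beat 5 (R): throw ball1 h=3 -> lands@8:L; in-air after throw: [b3@6:L b4@7:R b1@8:L b2@9:R]
Beat 6 (L): throw ball3 h=4 -> lands@10:L; in-air after throw: [b4@7:R b1@8:L b2@9:R b3@10:L]
Beat 7 (R): throw ball4 h=4 -> lands@11:R; in-air after throw: [b1@8:L b2@9:R b3@10:L b4@11:R]
Beat 8 (L): throw ball1 h=5 -> lands@13:R; in-air after throw: [b2@9:R b3@10:L b4@11:R b1@13:R]
Beat 9 (R): throw ball2 h=3 -> lands@12:L; in-air after throw: [b3@10:L b4@11:R b2@12:L b1@13:R]
Beat 10 (L): throw ball3 h=4 -> lands@14:L; in-air after throw: [b4@11:R b2@12:L b1@13:R b3@14:L]
Beat 11 (R): throw ball4 h=4 -> lands@15:R; in-air after throw: [b2@12:L b1@13:R b3@14:L b4@15:R]
Ball 4: thrown@3 h=4 -> first land @7; rethrown@7 h=4 -> second land @11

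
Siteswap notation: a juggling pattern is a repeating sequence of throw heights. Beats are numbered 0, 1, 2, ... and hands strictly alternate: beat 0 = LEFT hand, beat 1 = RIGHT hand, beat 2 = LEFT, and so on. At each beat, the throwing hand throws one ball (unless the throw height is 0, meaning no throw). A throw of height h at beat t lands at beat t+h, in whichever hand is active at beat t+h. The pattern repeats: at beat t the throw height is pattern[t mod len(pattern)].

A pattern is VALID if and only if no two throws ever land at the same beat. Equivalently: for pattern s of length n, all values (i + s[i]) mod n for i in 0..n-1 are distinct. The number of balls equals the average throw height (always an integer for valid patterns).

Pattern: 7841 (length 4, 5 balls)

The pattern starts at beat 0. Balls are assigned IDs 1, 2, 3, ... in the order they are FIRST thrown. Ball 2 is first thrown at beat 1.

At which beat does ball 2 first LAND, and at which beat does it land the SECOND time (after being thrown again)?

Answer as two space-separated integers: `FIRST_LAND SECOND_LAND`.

Beat 0 (L): throw ball1 h=7 -> lands@7:R; in-air after throw: [b1@7:R]
Beat 1 (R): throw ball2 h=8 -> lands@9:R; in-air after throw: [b1@7:R b2@9:R]
Beat 2 (L): throw ball3 h=4 -> lands@6:L; in-air after throw: [b3@6:L b1@7:R b2@9:R]
Beat 3 (R): throw ball4 h=1 -> lands@4:L; in-air after throw: [b4@4:L b3@6:L b1@7:R b2@9:R]
Beat 4 (L): throw ball4 h=7 -> lands@11:R; in-air after throw: [b3@6:L b1@7:R b2@9:R b4@11:R]
Beat 5 (R): throw ball5 h=8 -> lands@13:R; in-air after throw: [b3@6:L b1@7:R b2@9:R b4@11:R b5@13:R]
Beat 6 (L): throw ball3 h=4 -> lands@10:L; in-air after throw: [b1@7:R b2@9:R b3@10:L b4@11:R b5@13:R]
Beat 7 (R): throw ball1 h=1 -> lands@8:L; in-air after throw: [b1@8:L b2@9:R b3@10:L b4@11:R b5@13:R]
Beat 8 (L): throw ball1 h=7 -> lands@15:R; in-air after throw: [b2@9:R b3@10:L b4@11:R b5@13:R b1@15:R]
Beat 9 (R): throw ball2 h=8 -> lands@17:R; in-air after throw: [b3@10:L b4@11:R b5@13:R b1@15:R b2@17:R]
Beat 10 (L): throw ball3 h=4 -> lands@14:L; in-air after throw: [b4@11:R b5@13:R b3@14:L b1@15:R b2@17:R]
Beat 11 (R): throw ball4 h=1 -> lands@12:L; in-air after throw: [b4@12:L b5@13:R b3@14:L b1@15:R b2@17:R]
Beat 12 (L): throw ball4 h=7 -> lands@19:R; in-air after throw: [b5@13:R b3@14:L b1@15:R b2@17:R b4@19:R]
Beat 13 (R): throw ball5 h=8 -> lands@21:R; in-air after throw: [b3@14:L b1@15:R b2@17:R b4@19:R b5@21:R]
Beat 14 (L): throw ball3 h=4 -> lands@18:L; in-air after throw: [b1@15:R b2@17:R b3@18:L b4@19:R b5@21:R]
Beat 15 (R): throw ball1 h=1 -> lands@16:L; in-air after throw: [b1@16:L b2@17:R b3@18:L b4@19:R b5@21:R]
Beat 16 (L): throw ball1 h=7 -> lands@23:R; in-air after throw: [b2@17:R b3@18:L b4@19:R b5@21:R b1@23:R]
Beat 17 (R): throw ball2 h=8 -> lands@25:R; in-air after throw: [b3@18:L b4@19:R b5@21:R b1@23:R b2@25:R]
Ball 2: thrown@1 h=8 -> first land @9; rethrown@9 h=8 -> second land @17

Answer: 9 17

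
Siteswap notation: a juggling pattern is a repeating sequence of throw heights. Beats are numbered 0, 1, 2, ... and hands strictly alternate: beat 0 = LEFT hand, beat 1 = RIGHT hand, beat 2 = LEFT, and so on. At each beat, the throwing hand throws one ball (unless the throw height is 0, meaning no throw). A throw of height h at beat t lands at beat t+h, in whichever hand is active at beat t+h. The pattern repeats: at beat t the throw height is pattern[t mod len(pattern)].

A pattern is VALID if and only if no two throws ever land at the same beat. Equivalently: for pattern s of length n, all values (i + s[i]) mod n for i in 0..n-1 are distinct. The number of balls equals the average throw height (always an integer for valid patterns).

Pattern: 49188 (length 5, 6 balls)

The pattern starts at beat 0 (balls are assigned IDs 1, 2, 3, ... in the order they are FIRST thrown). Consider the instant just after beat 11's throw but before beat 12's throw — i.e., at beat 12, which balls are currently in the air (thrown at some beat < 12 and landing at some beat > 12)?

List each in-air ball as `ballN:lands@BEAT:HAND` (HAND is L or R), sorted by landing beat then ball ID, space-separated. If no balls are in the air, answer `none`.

Beat 0 (L): throw ball1 h=4 -> lands@4:L; in-air after throw: [b1@4:L]
Beat 1 (R): throw ball2 h=9 -> lands@10:L; in-air after throw: [b1@4:L b2@10:L]
Beat 2 (L): throw ball3 h=1 -> lands@3:R; in-air after throw: [b3@3:R b1@4:L b2@10:L]
Beat 3 (R): throw ball3 h=8 -> lands@11:R; in-air after throw: [b1@4:L b2@10:L b3@11:R]
Beat 4 (L): throw ball1 h=8 -> lands@12:L; in-air after throw: [b2@10:L b3@11:R b1@12:L]
Beat 5 (R): throw ball4 h=4 -> lands@9:R; in-air after throw: [b4@9:R b2@10:L b3@11:R b1@12:L]
Beat 6 (L): throw ball5 h=9 -> lands@15:R; in-air after throw: [b4@9:R b2@10:L b3@11:R b1@12:L b5@15:R]
Beat 7 (R): throw ball6 h=1 -> lands@8:L; in-air after throw: [b6@8:L b4@9:R b2@10:L b3@11:R b1@12:L b5@15:R]
Beat 8 (L): throw ball6 h=8 -> lands@16:L; in-air after throw: [b4@9:R b2@10:L b3@11:R b1@12:L b5@15:R b6@16:L]
Beat 9 (R): throw ball4 h=8 -> lands@17:R; in-air after throw: [b2@10:L b3@11:R b1@12:L b5@15:R b6@16:L b4@17:R]
Beat 10 (L): throw ball2 h=4 -> lands@14:L; in-air after throw: [b3@11:R b1@12:L b2@14:L b5@15:R b6@16:L b4@17:R]
Beat 11 (R): throw ball3 h=9 -> lands@20:L; in-air after throw: [b1@12:L b2@14:L b5@15:R b6@16:L b4@17:R b3@20:L]
Beat 12 (L): throw ball1 h=1 -> lands@13:R; in-air after throw: [b1@13:R b2@14:L b5@15:R b6@16:L b4@17:R b3@20:L]

Answer: ball2:lands@14:L ball5:lands@15:R ball6:lands@16:L ball4:lands@17:R ball3:lands@20:L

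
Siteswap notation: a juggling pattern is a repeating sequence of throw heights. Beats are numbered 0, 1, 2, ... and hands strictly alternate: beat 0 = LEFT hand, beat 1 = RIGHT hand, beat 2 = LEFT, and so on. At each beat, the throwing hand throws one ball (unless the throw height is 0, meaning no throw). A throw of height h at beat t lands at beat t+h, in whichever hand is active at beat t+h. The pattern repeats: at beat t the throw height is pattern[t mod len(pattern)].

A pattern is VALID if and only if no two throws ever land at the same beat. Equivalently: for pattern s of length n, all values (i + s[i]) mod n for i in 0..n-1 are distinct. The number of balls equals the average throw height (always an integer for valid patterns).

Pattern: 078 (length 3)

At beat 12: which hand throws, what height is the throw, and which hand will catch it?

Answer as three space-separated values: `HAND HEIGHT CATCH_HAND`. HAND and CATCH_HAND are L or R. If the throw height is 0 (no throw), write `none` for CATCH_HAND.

Answer: L 0 none

Derivation:
Beat 12: 12 mod 2 = 0, so hand = L
Throw height = pattern[12 mod 3] = pattern[0] = 0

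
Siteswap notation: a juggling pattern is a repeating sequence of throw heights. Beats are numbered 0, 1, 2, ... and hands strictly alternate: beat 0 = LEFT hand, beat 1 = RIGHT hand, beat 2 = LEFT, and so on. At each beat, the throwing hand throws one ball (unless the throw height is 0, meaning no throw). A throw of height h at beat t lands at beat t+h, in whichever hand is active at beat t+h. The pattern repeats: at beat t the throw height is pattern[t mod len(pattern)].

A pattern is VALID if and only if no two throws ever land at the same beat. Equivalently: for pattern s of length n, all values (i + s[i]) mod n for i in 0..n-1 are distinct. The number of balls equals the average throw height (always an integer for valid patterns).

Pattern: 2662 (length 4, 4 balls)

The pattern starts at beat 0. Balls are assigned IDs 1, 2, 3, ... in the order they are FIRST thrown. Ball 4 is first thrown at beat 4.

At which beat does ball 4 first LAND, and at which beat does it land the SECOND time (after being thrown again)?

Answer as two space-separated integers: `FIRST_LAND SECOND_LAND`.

Beat 0 (L): throw ball1 h=2 -> lands@2:L; in-air after throw: [b1@2:L]
Beat 1 (R): throw ball2 h=6 -> lands@7:R; in-air after throw: [b1@2:L b2@7:R]
Beat 2 (L): throw ball1 h=6 -> lands@8:L; in-air after throw: [b2@7:R b1@8:L]
Beat 3 (R): throw ball3 h=2 -> lands@5:R; in-air after throw: [b3@5:R b2@7:R b1@8:L]
Beat 4 (L): throw ball4 h=2 -> lands@6:L; in-air after throw: [b3@5:R b4@6:L b2@7:R b1@8:L]
Beat 5 (R): throw ball3 h=6 -> lands@11:R; in-air after throw: [b4@6:L b2@7:R b1@8:L b3@11:R]
Beat 6 (L): throw ball4 h=6 -> lands@12:L; in-air after throw: [b2@7:R b1@8:L b3@11:R b4@12:L]
Beat 7 (R): throw ball2 h=2 -> lands@9:R; in-air after throw: [b1@8:L b2@9:R b3@11:R b4@12:L]
Beat 8 (L): throw ball1 h=2 -> lands@10:L; in-air after throw: [b2@9:R b1@10:L b3@11:R b4@12:L]
Beat 9 (R): throw ball2 h=6 -> lands@15:R; in-air after throw: [b1@10:L b3@11:R b4@12:L b2@15:R]
Beat 10 (L): throw ball1 h=6 -> lands@16:L; in-air after throw: [b3@11:R b4@12:L b2@15:R b1@16:L]
Beat 11 (R): throw ball3 h=2 -> lands@13:R; in-air after throw: [b4@12:L b3@13:R b2@15:R b1@16:L]
Beat 12 (L): throw ball4 h=2 -> lands@14:L; in-air after throw: [b3@13:R b4@14:L b2@15:R b1@16:L]
Ball 4: thrown@4 h=2 -> first land @6; rethrown@6 h=6 -> second land @12

Answer: 6 12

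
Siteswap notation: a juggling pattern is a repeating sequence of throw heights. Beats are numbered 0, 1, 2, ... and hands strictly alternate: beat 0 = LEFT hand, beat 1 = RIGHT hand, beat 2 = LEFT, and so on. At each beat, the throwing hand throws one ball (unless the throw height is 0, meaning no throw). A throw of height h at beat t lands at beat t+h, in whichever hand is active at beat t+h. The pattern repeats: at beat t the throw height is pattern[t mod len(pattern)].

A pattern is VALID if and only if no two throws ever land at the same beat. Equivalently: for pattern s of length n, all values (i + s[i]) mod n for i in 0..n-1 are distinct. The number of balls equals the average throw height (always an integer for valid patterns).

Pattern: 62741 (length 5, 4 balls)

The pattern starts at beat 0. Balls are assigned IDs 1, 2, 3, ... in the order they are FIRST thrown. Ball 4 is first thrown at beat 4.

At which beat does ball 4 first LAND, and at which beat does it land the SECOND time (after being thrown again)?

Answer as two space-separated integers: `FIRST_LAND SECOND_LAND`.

Answer: 5 11

Derivation:
Beat 0 (L): throw ball1 h=6 -> lands@6:L; in-air after throw: [b1@6:L]
Beat 1 (R): throw ball2 h=2 -> lands@3:R; in-air after throw: [b2@3:R b1@6:L]
Beat 2 (L): throw ball3 h=7 -> lands@9:R; in-air after throw: [b2@3:R b1@6:L b3@9:R]
Beat 3 (R): throw ball2 h=4 -> lands@7:R; in-air after throw: [b1@6:L b2@7:R b3@9:R]
Beat 4 (L): throw ball4 h=1 -> lands@5:R; in-air after throw: [b4@5:R b1@6:L b2@7:R b3@9:R]
Beat 5 (R): throw ball4 h=6 -> lands@11:R; in-air after throw: [b1@6:L b2@7:R b3@9:R b4@11:R]
Beat 6 (L): throw ball1 h=2 -> lands@8:L; in-air after throw: [b2@7:R b1@8:L b3@9:R b4@11:R]
Beat 7 (R): throw ball2 h=7 -> lands@14:L; in-air after throw: [b1@8:L b3@9:R b4@11:R b2@14:L]
Beat 8 (L): throw ball1 h=4 -> lands@12:L; in-air after throw: [b3@9:R b4@11:R b1@12:L b2@14:L]
Beat 9 (R): throw ball3 h=1 -> lands@10:L; in-air after throw: [b3@10:L b4@11:R b1@12:L b2@14:L]
Beat 10 (L): throw ball3 h=6 -> lands@16:L; in-air after throw: [b4@11:R b1@12:L b2@14:L b3@16:L]
Beat 11 (R): throw ball4 h=2 -> lands@13:R; in-air after throw: [b1@12:L b4@13:R b2@14:L b3@16:L]
Ball 4: thrown@4 h=1 -> first land @5; rethrown@5 h=6 -> second land @11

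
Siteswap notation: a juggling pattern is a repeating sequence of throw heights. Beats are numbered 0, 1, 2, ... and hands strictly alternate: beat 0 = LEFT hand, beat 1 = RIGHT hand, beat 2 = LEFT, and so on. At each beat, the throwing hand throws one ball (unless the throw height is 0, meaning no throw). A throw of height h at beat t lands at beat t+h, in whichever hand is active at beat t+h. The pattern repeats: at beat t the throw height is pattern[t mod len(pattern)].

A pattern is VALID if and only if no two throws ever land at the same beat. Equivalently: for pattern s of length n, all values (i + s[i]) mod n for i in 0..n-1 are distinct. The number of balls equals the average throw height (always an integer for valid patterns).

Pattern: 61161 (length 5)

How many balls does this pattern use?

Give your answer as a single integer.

Answer: 3

Derivation:
Pattern = [6, 1, 1, 6, 1], length n = 5
  position 0: throw height = 6, running sum = 6
  position 1: throw height = 1, running sum = 7
  position 2: throw height = 1, running sum = 8
  position 3: throw height = 6, running sum = 14
  position 4: throw height = 1, running sum = 15
Total sum = 15; balls = sum / n = 15 / 5 = 3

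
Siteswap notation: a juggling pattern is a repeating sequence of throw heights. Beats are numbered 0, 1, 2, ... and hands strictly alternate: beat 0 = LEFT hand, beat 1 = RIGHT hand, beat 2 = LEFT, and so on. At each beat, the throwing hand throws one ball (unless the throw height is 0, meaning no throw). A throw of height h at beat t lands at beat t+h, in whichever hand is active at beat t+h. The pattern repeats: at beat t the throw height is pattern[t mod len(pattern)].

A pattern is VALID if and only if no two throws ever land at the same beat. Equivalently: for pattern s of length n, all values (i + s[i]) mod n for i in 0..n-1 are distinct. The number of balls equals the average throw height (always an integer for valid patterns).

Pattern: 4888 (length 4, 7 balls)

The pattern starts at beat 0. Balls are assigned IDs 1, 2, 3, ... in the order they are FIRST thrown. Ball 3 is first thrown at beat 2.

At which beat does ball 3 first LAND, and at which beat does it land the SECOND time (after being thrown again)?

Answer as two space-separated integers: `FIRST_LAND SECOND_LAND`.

Answer: 10 18

Derivation:
Beat 0 (L): throw ball1 h=4 -> lands@4:L; in-air after throw: [b1@4:L]
Beat 1 (R): throw ball2 h=8 -> lands@9:R; in-air after throw: [b1@4:L b2@9:R]
Beat 2 (L): throw ball3 h=8 -> lands@10:L; in-air after throw: [b1@4:L b2@9:R b3@10:L]
Beat 3 (R): throw ball4 h=8 -> lands@11:R; in-air after throw: [b1@4:L b2@9:R b3@10:L b4@11:R]
Beat 4 (L): throw ball1 h=4 -> lands@8:L; in-air after throw: [b1@8:L b2@9:R b3@10:L b4@11:R]
Beat 5 (R): throw ball5 h=8 -> lands@13:R; in-air after throw: [b1@8:L b2@9:R b3@10:L b4@11:R b5@13:R]
Beat 6 (L): throw ball6 h=8 -> lands@14:L; in-air after throw: [b1@8:L b2@9:R b3@10:L b4@11:R b5@13:R b6@14:L]
Beat 7 (R): throw ball7 h=8 -> lands@15:R; in-air after throw: [b1@8:L b2@9:R b3@10:L b4@11:R b5@13:R b6@14:L b7@15:R]
Beat 8 (L): throw ball1 h=4 -> lands@12:L; in-air after throw: [b2@9:R b3@10:L b4@11:R b1@12:L b5@13:R b6@14:L b7@15:R]
Beat 9 (R): throw ball2 h=8 -> lands@17:R; in-air after throw: [b3@10:L b4@11:R b1@12:L b5@13:R b6@14:L b7@15:R b2@17:R]
Beat 10 (L): throw ball3 h=8 -> lands@18:L; in-air after throw: [b4@11:R b1@12:L b5@13:R b6@14:L b7@15:R b2@17:R b3@18:L]
Beat 11 (R): throw ball4 h=8 -> lands@19:R; in-air after throw: [b1@12:L b5@13:R b6@14:L b7@15:R b2@17:R b3@18:L b4@19:R]
Beat 12 (L): throw ball1 h=4 -> lands@16:L; in-air after throw: [b5@13:R b6@14:L b7@15:R b1@16:L b2@17:R b3@18:L b4@19:R]
Beat 13 (R): throw ball5 h=8 -> lands@21:R; in-air after throw: [b6@14:L b7@15:R b1@16:L b2@17:R b3@18:L b4@19:R b5@21:R]
Beat 14 (L): throw ball6 h=8 -> lands@22:L; in-air after throw: [b7@15:R b1@16:L b2@17:R b3@18:L b4@19:R b5@21:R b6@22:L]
Beat 15 (R): throw ball7 h=8 -> lands@23:R; in-air after throw: [b1@16:L b2@17:R b3@18:L b4@19:R b5@21:R b6@22:L b7@23:R]
Beat 16 (L): throw ball1 h=4 -> lands@20:L; in-air after throw: [b2@17:R b3@18:L b4@19:R b1@20:L b5@21:R b6@22:L b7@23:R]
Beat 17 (R): throw ball2 h=8 -> lands@25:R; in-air after throw: [b3@18:L b4@19:R b1@20:L b5@21:R b6@22:L b7@23:R b2@25:R]
Beat 18 (L): throw ball3 h=8 -> lands@26:L; in-air after throw: [b4@19:R b1@20:L b5@21:R b6@22:L b7@23:R b2@25:R b3@26:L]
Ball 3: thrown@2 h=8 -> first land @10; rethrown@10 h=8 -> second land @18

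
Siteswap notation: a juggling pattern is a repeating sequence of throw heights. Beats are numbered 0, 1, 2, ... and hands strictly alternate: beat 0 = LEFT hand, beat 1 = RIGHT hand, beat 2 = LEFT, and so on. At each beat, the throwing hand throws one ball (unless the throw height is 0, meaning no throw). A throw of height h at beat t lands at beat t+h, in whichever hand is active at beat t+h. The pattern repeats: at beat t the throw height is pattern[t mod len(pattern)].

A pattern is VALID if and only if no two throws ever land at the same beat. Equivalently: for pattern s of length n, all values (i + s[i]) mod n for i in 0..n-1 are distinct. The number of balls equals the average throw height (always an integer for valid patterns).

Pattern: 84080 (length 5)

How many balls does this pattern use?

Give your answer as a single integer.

Answer: 4

Derivation:
Pattern = [8, 4, 0, 8, 0], length n = 5
  position 0: throw height = 8, running sum = 8
  position 1: throw height = 4, running sum = 12
  position 2: throw height = 0, running sum = 12
  position 3: throw height = 8, running sum = 20
  position 4: throw height = 0, running sum = 20
Total sum = 20; balls = sum / n = 20 / 5 = 4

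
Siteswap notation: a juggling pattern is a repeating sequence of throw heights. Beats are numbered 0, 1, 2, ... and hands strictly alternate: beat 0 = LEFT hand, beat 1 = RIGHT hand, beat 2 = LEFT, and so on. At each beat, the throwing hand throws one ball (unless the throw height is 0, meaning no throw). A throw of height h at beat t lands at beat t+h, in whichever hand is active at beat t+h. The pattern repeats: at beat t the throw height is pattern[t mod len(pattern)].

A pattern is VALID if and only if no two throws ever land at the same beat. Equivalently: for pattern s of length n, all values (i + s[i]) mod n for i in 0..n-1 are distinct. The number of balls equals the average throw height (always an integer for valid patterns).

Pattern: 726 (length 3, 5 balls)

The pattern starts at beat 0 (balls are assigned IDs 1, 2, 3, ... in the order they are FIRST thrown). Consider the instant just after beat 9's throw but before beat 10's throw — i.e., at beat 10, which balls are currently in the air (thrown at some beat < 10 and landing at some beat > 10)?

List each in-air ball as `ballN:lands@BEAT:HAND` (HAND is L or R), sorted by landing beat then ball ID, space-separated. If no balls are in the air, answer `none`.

Answer: ball5:lands@11:R ball4:lands@13:R ball3:lands@14:L ball1:lands@16:L

Derivation:
Beat 0 (L): throw ball1 h=7 -> lands@7:R; in-air after throw: [b1@7:R]
Beat 1 (R): throw ball2 h=2 -> lands@3:R; in-air after throw: [b2@3:R b1@7:R]
Beat 2 (L): throw ball3 h=6 -> lands@8:L; in-air after throw: [b2@3:R b1@7:R b3@8:L]
Beat 3 (R): throw ball2 h=7 -> lands@10:L; in-air after throw: [b1@7:R b3@8:L b2@10:L]
Beat 4 (L): throw ball4 h=2 -> lands@6:L; in-air after throw: [b4@6:L b1@7:R b3@8:L b2@10:L]
Beat 5 (R): throw ball5 h=6 -> lands@11:R; in-air after throw: [b4@6:L b1@7:R b3@8:L b2@10:L b5@11:R]
Beat 6 (L): throw ball4 h=7 -> lands@13:R; in-air after throw: [b1@7:R b3@8:L b2@10:L b5@11:R b4@13:R]
Beat 7 (R): throw ball1 h=2 -> lands@9:R; in-air after throw: [b3@8:L b1@9:R b2@10:L b5@11:R b4@13:R]
Beat 8 (L): throw ball3 h=6 -> lands@14:L; in-air after throw: [b1@9:R b2@10:L b5@11:R b4@13:R b3@14:L]
Beat 9 (R): throw ball1 h=7 -> lands@16:L; in-air after throw: [b2@10:L b5@11:R b4@13:R b3@14:L b1@16:L]
Beat 10 (L): throw ball2 h=2 -> lands@12:L; in-air after throw: [b5@11:R b2@12:L b4@13:R b3@14:L b1@16:L]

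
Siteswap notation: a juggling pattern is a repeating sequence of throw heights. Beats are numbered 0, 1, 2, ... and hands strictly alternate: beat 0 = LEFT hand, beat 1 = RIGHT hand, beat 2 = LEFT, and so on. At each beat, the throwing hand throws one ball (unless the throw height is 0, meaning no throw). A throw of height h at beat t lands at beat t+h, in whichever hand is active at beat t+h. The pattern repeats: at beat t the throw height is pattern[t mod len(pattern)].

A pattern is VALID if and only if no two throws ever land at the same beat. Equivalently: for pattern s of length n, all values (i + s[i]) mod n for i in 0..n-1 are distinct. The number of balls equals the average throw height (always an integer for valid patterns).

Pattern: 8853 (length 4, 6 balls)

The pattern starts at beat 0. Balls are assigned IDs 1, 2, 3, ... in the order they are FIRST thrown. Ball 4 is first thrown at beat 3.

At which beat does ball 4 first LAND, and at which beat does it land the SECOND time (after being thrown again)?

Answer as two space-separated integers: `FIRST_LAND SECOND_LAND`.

Answer: 6 11

Derivation:
Beat 0 (L): throw ball1 h=8 -> lands@8:L; in-air after throw: [b1@8:L]
Beat 1 (R): throw ball2 h=8 -> lands@9:R; in-air after throw: [b1@8:L b2@9:R]
Beat 2 (L): throw ball3 h=5 -> lands@7:R; in-air after throw: [b3@7:R b1@8:L b2@9:R]
Beat 3 (R): throw ball4 h=3 -> lands@6:L; in-air after throw: [b4@6:L b3@7:R b1@8:L b2@9:R]
Beat 4 (L): throw ball5 h=8 -> lands@12:L; in-air after throw: [b4@6:L b3@7:R b1@8:L b2@9:R b5@12:L]
Beat 5 (R): throw ball6 h=8 -> lands@13:R; in-air after throw: [b4@6:L b3@7:R b1@8:L b2@9:R b5@12:L b6@13:R]
Beat 6 (L): throw ball4 h=5 -> lands@11:R; in-air after throw: [b3@7:R b1@8:L b2@9:R b4@11:R b5@12:L b6@13:R]
Beat 7 (R): throw ball3 h=3 -> lands@10:L; in-air after throw: [b1@8:L b2@9:R b3@10:L b4@11:R b5@12:L b6@13:R]
Beat 8 (L): throw ball1 h=8 -> lands@16:L; in-air after throw: [b2@9:R b3@10:L b4@11:R b5@12:L b6@13:R b1@16:L]
Beat 9 (R): throw ball2 h=8 -> lands@17:R; in-air after throw: [b3@10:L b4@11:R b5@12:L b6@13:R b1@16:L b2@17:R]
Beat 10 (L): throw ball3 h=5 -> lands@15:R; in-air after throw: [b4@11:R b5@12:L b6@13:R b3@15:R b1@16:L b2@17:R]
Beat 11 (R): throw ball4 h=3 -> lands@14:L; in-air after throw: [b5@12:L b6@13:R b4@14:L b3@15:R b1@16:L b2@17:R]
Ball 4: thrown@3 h=3 -> first land @6; rethrown@6 h=5 -> second land @11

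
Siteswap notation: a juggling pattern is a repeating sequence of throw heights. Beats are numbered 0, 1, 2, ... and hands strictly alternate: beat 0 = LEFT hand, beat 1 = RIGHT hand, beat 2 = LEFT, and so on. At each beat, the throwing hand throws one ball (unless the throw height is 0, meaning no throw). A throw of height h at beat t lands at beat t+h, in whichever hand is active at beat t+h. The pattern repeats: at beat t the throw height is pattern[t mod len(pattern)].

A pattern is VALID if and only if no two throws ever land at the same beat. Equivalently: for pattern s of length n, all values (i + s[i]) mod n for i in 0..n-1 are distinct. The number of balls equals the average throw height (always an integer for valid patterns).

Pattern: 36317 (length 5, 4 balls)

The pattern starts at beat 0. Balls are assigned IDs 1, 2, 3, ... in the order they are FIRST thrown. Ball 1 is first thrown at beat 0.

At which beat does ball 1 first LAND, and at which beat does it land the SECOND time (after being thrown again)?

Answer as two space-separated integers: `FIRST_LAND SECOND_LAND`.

Beat 0 (L): throw ball1 h=3 -> lands@3:R; in-air after throw: [b1@3:R]
Beat 1 (R): throw ball2 h=6 -> lands@7:R; in-air after throw: [b1@3:R b2@7:R]
Beat 2 (L): throw ball3 h=3 -> lands@5:R; in-air after throw: [b1@3:R b3@5:R b2@7:R]
Beat 3 (R): throw ball1 h=1 -> lands@4:L; in-air after throw: [b1@4:L b3@5:R b2@7:R]
Beat 4 (L): throw ball1 h=7 -> lands@11:R; in-air after throw: [b3@5:R b2@7:R b1@11:R]
Ball 1: thrown@0 h=3 -> first land @3; rethrown@3 h=1 -> second land @4

Answer: 3 4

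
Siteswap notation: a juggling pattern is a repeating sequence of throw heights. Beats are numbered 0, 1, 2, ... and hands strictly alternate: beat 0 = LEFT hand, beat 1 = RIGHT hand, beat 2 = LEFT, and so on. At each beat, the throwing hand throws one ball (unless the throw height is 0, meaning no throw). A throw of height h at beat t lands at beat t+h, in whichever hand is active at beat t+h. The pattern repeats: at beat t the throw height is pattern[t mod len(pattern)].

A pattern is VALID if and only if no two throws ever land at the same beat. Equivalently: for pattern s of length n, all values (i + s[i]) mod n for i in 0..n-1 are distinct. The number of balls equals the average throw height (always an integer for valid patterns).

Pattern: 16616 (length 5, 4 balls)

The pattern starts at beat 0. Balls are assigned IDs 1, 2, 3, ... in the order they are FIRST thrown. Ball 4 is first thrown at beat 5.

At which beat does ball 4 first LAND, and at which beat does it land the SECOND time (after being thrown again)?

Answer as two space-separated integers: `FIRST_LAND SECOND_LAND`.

Answer: 6 12

Derivation:
Beat 0 (L): throw ball1 h=1 -> lands@1:R; in-air after throw: [b1@1:R]
Beat 1 (R): throw ball1 h=6 -> lands@7:R; in-air after throw: [b1@7:R]
Beat 2 (L): throw ball2 h=6 -> lands@8:L; in-air after throw: [b1@7:R b2@8:L]
Beat 3 (R): throw ball3 h=1 -> lands@4:L; in-air after throw: [b3@4:L b1@7:R b2@8:L]
Beat 4 (L): throw ball3 h=6 -> lands@10:L; in-air after throw: [b1@7:R b2@8:L b3@10:L]
Beat 5 (R): throw ball4 h=1 -> lands@6:L; in-air after throw: [b4@6:L b1@7:R b2@8:L b3@10:L]
Beat 6 (L): throw ball4 h=6 -> lands@12:L; in-air after throw: [b1@7:R b2@8:L b3@10:L b4@12:L]
Beat 7 (R): throw ball1 h=6 -> lands@13:R; in-air after throw: [b2@8:L b3@10:L b4@12:L b1@13:R]
Beat 8 (L): throw ball2 h=1 -> lands@9:R; in-air after throw: [b2@9:R b3@10:L b4@12:L b1@13:R]
Beat 9 (R): throw ball2 h=6 -> lands@15:R; in-air after throw: [b3@10:L b4@12:L b1@13:R b2@15:R]
Beat 10 (L): throw ball3 h=1 -> lands@11:R; in-air after throw: [b3@11:R b4@12:L b1@13:R b2@15:R]
Beat 11 (R): throw ball3 h=6 -> lands@17:R; in-air after throw: [b4@12:L b1@13:R b2@15:R b3@17:R]
Beat 12 (L): throw ball4 h=6 -> lands@18:L; in-air after throw: [b1@13:R b2@15:R b3@17:R b4@18:L]
Ball 4: thrown@5 h=1 -> first land @6; rethrown@6 h=6 -> second land @12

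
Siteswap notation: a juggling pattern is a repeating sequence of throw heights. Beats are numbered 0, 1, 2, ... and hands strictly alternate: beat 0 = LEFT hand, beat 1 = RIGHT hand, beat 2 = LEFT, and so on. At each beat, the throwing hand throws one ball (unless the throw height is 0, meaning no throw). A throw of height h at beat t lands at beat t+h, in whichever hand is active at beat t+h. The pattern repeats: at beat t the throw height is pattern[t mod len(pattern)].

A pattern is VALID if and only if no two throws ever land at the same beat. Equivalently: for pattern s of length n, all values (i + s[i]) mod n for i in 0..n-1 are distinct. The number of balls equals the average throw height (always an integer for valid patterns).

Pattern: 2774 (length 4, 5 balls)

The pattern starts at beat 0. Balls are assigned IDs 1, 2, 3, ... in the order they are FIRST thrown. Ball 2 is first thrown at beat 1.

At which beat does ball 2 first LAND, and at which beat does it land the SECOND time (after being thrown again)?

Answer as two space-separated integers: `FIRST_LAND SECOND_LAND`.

Answer: 8 10

Derivation:
Beat 0 (L): throw ball1 h=2 -> lands@2:L; in-air after throw: [b1@2:L]
Beat 1 (R): throw ball2 h=7 -> lands@8:L; in-air after throw: [b1@2:L b2@8:L]
Beat 2 (L): throw ball1 h=7 -> lands@9:R; in-air after throw: [b2@8:L b1@9:R]
Beat 3 (R): throw ball3 h=4 -> lands@7:R; in-air after throw: [b3@7:R b2@8:L b1@9:R]
Beat 4 (L): throw ball4 h=2 -> lands@6:L; in-air after throw: [b4@6:L b3@7:R b2@8:L b1@9:R]
Beat 5 (R): throw ball5 h=7 -> lands@12:L; in-air after throw: [b4@6:L b3@7:R b2@8:L b1@9:R b5@12:L]
Beat 6 (L): throw ball4 h=7 -> lands@13:R; in-air after throw: [b3@7:R b2@8:L b1@9:R b5@12:L b4@13:R]
Beat 7 (R): throw ball3 h=4 -> lands@11:R; in-air after throw: [b2@8:L b1@9:R b3@11:R b5@12:L b4@13:R]
Beat 8 (L): throw ball2 h=2 -> lands@10:L; in-air after throw: [b1@9:R b2@10:L b3@11:R b5@12:L b4@13:R]
Beat 9 (R): throw ball1 h=7 -> lands@16:L; in-air after throw: [b2@10:L b3@11:R b5@12:L b4@13:R b1@16:L]
Beat 10 (L): throw ball2 h=7 -> lands@17:R; in-air after throw: [b3@11:R b5@12:L b4@13:R b1@16:L b2@17:R]
Ball 2: thrown@1 h=7 -> first land @8; rethrown@8 h=2 -> second land @10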